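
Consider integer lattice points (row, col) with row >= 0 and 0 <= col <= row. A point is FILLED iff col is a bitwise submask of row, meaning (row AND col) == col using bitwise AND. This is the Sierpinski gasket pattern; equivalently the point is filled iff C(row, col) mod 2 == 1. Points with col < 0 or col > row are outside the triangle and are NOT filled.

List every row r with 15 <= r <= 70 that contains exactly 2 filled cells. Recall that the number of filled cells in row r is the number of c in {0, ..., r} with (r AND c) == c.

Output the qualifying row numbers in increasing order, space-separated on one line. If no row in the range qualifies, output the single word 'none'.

Answer: 16 32 64

Derivation:
Row r has 2^popcount(r) filled cells, so we need popcount(r) = log2(2) = 1.
Scan r = 15..70 and keep those with exactly 1 one-bits:
r=15=1111 popcount=4 -> skip
r=16=10000 popcount=1 -> KEEP
r=17=10001 popcount=2 -> skip
r=18=10010 popcount=2 -> skip
r=19=10011 popcount=3 -> skip
r=20=10100 popcount=2 -> skip
r=21=10101 popcount=3 -> skip
r=22=10110 popcount=3 -> skip
r=23=10111 popcount=4 -> skip
r=24=11000 popcount=2 -> skip
r=25=11001 popcount=3 -> skip
r=26=11010 popcount=3 -> skip
r=27=11011 popcount=4 -> skip
r=28=11100 popcount=3 -> skip
r=29=11101 popcount=4 -> skip
r=30=11110 popcount=4 -> skip
r=31=11111 popcount=5 -> skip
r=32=100000 popcount=1 -> KEEP
r=33=100001 popcount=2 -> skip
r=34=100010 popcount=2 -> skip
r=35=100011 popcount=3 -> skip
r=36=100100 popcount=2 -> skip
r=37=100101 popcount=3 -> skip
r=38=100110 popcount=3 -> skip
r=39=100111 popcount=4 -> skip
r=40=101000 popcount=2 -> skip
r=41=101001 popcount=3 -> skip
r=42=101010 popcount=3 -> skip
r=43=101011 popcount=4 -> skip
r=44=101100 popcount=3 -> skip
r=45=101101 popcount=4 -> skip
r=46=101110 popcount=4 -> skip
r=47=101111 popcount=5 -> skip
r=48=110000 popcount=2 -> skip
r=49=110001 popcount=3 -> skip
r=50=110010 popcount=3 -> skip
r=51=110011 popcount=4 -> skip
r=52=110100 popcount=3 -> skip
r=53=110101 popcount=4 -> skip
r=54=110110 popcount=4 -> skip
r=55=110111 popcount=5 -> skip
r=56=111000 popcount=3 -> skip
r=57=111001 popcount=4 -> skip
r=58=111010 popcount=4 -> skip
r=59=111011 popcount=5 -> skip
r=60=111100 popcount=4 -> skip
r=61=111101 popcount=5 -> skip
r=62=111110 popcount=5 -> skip
r=63=111111 popcount=6 -> skip
r=64=1000000 popcount=1 -> KEEP
r=65=1000001 popcount=2 -> skip
r=66=1000010 popcount=2 -> skip
r=67=1000011 popcount=3 -> skip
r=68=1000100 popcount=2 -> skip
r=69=1000101 popcount=3 -> skip
r=70=1000110 popcount=3 -> skip
Kept rows: 16 32 64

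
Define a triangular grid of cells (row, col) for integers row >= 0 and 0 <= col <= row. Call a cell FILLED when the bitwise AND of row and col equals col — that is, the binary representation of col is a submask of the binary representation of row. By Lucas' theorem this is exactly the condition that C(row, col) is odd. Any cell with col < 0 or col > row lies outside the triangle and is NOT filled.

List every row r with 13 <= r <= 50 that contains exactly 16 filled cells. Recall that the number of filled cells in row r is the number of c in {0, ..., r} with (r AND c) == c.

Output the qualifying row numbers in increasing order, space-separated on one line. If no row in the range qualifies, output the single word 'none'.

Answer: 15 23 27 29 30 39 43 45 46

Derivation:
Row r has 2^popcount(r) filled cells, so we need popcount(r) = log2(16) = 4.
Scan r = 13..50 and keep those with exactly 4 one-bits:
r=13=1101 popcount=3 -> skip
r=14=1110 popcount=3 -> skip
r=15=1111 popcount=4 -> KEEP
r=16=10000 popcount=1 -> skip
r=17=10001 popcount=2 -> skip
r=18=10010 popcount=2 -> skip
r=19=10011 popcount=3 -> skip
r=20=10100 popcount=2 -> skip
r=21=10101 popcount=3 -> skip
r=22=10110 popcount=3 -> skip
r=23=10111 popcount=4 -> KEEP
r=24=11000 popcount=2 -> skip
r=25=11001 popcount=3 -> skip
r=26=11010 popcount=3 -> skip
r=27=11011 popcount=4 -> KEEP
r=28=11100 popcount=3 -> skip
r=29=11101 popcount=4 -> KEEP
r=30=11110 popcount=4 -> KEEP
r=31=11111 popcount=5 -> skip
r=32=100000 popcount=1 -> skip
r=33=100001 popcount=2 -> skip
r=34=100010 popcount=2 -> skip
r=35=100011 popcount=3 -> skip
r=36=100100 popcount=2 -> skip
r=37=100101 popcount=3 -> skip
r=38=100110 popcount=3 -> skip
r=39=100111 popcount=4 -> KEEP
r=40=101000 popcount=2 -> skip
r=41=101001 popcount=3 -> skip
r=42=101010 popcount=3 -> skip
r=43=101011 popcount=4 -> KEEP
r=44=101100 popcount=3 -> skip
r=45=101101 popcount=4 -> KEEP
r=46=101110 popcount=4 -> KEEP
r=47=101111 popcount=5 -> skip
r=48=110000 popcount=2 -> skip
r=49=110001 popcount=3 -> skip
r=50=110010 popcount=3 -> skip
Kept rows: 15 23 27 29 30 39 43 45 46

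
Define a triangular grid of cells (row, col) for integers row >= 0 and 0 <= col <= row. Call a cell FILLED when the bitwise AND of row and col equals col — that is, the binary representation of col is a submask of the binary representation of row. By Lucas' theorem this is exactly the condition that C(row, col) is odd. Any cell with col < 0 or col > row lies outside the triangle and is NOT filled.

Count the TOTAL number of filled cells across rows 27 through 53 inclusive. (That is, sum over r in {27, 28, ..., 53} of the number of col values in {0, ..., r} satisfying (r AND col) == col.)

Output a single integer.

Answer: 310

Derivation:
r27=11011 pc4: +16 =16
r28=11100 pc3: +8 =24
r29=11101 pc4: +16 =40
r30=11110 pc4: +16 =56
r31=11111 pc5: +32 =88
r32=100000 pc1: +2 =90
r33=100001 pc2: +4 =94
r34=100010 pc2: +4 =98
r35=100011 pc3: +8 =106
r36=100100 pc2: +4 =110
r37=100101 pc3: +8 =118
r38=100110 pc3: +8 =126
r39=100111 pc4: +16 =142
r40=101000 pc2: +4 =146
r41=101001 pc3: +8 =154
r42=101010 pc3: +8 =162
r43=101011 pc4: +16 =178
r44=101100 pc3: +8 =186
r45=101101 pc4: +16 =202
r46=101110 pc4: +16 =218
r47=101111 pc5: +32 =250
r48=110000 pc2: +4 =254
r49=110001 pc3: +8 =262
r50=110010 pc3: +8 =270
r51=110011 pc4: +16 =286
r52=110100 pc3: +8 =294
r53=110101 pc4: +16 =310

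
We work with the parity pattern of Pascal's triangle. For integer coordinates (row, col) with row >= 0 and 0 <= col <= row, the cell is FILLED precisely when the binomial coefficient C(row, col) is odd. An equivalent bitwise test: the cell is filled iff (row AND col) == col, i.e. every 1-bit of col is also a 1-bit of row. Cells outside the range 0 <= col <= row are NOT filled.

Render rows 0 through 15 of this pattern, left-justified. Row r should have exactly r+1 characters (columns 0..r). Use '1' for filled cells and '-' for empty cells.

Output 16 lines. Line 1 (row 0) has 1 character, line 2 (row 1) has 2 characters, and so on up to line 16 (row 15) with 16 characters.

Answer: 1
11
1-1
1111
1---1
11--11
1-1-1-1
11111111
1-------1
11------11
1-1-----1-1
1111----1111
1---1---1---1
11--11--11--11
1-1-1-1-1-1-1-1
1111111111111111

Derivation:
r0=0: 1
r1=1: 11
r2=10: 1-1
r3=11: 1111
r4=100: 1---1
r5=101: 11--11
r6=110: 1-1-1-1
r7=111: 11111111
r8=1000: 1-------1
r9=1001: 11------11
r10=1010: 1-1-----1-1
r11=1011: 1111----1111
r12=1100: 1---1---1---1
r13=1101: 11--11--11--11
r14=1110: 1-1-1-1-1-1-1-1
r15=1111: 1111111111111111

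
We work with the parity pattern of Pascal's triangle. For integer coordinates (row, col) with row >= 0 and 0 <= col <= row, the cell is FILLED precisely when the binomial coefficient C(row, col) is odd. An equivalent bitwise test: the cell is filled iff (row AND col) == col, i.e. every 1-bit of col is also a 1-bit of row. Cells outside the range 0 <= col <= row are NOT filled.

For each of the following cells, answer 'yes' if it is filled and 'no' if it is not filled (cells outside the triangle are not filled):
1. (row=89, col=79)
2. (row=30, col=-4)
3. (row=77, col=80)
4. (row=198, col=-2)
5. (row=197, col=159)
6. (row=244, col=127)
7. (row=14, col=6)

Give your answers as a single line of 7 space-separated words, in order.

(89,79): row=0b1011001, col=0b1001111, row AND col = 0b1001001 = 73; 73 != 79 -> empty
(30,-4): col outside [0, 30] -> not filled
(77,80): col outside [0, 77] -> not filled
(198,-2): col outside [0, 198] -> not filled
(197,159): row=0b11000101, col=0b10011111, row AND col = 0b10000101 = 133; 133 != 159 -> empty
(244,127): row=0b11110100, col=0b1111111, row AND col = 0b1110100 = 116; 116 != 127 -> empty
(14,6): row=0b1110, col=0b110, row AND col = 0b110 = 6; 6 == 6 -> filled

Answer: no no no no no no yes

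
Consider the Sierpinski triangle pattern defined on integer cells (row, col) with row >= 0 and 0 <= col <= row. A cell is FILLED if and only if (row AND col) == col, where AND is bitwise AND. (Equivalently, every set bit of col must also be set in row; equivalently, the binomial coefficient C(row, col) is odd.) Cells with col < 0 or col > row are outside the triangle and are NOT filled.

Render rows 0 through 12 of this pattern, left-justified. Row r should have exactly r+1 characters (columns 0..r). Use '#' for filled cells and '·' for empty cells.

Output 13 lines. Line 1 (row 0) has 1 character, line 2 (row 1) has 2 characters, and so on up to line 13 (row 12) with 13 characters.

r0=0: #
r1=1: ##
r2=10: #·#
r3=11: ####
r4=100: #···#
r5=101: ##··##
r6=110: #·#·#·#
r7=111: ########
r8=1000: #·······#
r9=1001: ##······##
r10=1010: #·#·····#·#
r11=1011: ####····####
r12=1100: #···#···#···#

Answer: #
##
#·#
####
#···#
##··##
#·#·#·#
########
#·······#
##······##
#·#·····#·#
####····####
#···#···#···#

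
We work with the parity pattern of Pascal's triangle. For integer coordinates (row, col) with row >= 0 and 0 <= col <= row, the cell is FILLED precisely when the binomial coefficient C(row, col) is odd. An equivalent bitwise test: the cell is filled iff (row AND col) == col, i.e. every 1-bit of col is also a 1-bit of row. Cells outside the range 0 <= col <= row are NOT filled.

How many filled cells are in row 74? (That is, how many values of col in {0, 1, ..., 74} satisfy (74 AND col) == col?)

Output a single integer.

Answer: 8

Derivation:
74 in binary = 1001010
popcount(74) = number of 1-bits in 1001010 = 3
A col c satisfies (74 AND c) == c iff every set bit of c is also set in 74; each of the 3 set bits of 74 can independently be on or off in c.
count = 2^3 = 8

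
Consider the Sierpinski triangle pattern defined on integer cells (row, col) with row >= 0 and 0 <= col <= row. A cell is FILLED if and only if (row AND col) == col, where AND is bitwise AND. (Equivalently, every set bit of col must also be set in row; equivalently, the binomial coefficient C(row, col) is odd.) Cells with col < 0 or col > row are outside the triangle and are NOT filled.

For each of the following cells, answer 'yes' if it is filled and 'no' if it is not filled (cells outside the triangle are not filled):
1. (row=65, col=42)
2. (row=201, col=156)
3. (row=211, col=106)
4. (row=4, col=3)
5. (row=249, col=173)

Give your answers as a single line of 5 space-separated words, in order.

Answer: no no no no no

Derivation:
(65,42): row=0b1000001, col=0b101010, row AND col = 0b0 = 0; 0 != 42 -> empty
(201,156): row=0b11001001, col=0b10011100, row AND col = 0b10001000 = 136; 136 != 156 -> empty
(211,106): row=0b11010011, col=0b1101010, row AND col = 0b1000010 = 66; 66 != 106 -> empty
(4,3): row=0b100, col=0b11, row AND col = 0b0 = 0; 0 != 3 -> empty
(249,173): row=0b11111001, col=0b10101101, row AND col = 0b10101001 = 169; 169 != 173 -> empty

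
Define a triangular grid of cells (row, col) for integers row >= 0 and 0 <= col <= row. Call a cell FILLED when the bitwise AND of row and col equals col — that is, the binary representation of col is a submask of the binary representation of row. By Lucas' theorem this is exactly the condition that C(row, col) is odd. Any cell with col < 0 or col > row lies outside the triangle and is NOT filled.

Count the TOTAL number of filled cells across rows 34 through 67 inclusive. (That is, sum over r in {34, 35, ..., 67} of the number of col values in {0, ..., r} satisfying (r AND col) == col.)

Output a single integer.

r34=100010 pc2: +4 =4
r35=100011 pc3: +8 =12
r36=100100 pc2: +4 =16
r37=100101 pc3: +8 =24
r38=100110 pc3: +8 =32
r39=100111 pc4: +16 =48
r40=101000 pc2: +4 =52
r41=101001 pc3: +8 =60
r42=101010 pc3: +8 =68
r43=101011 pc4: +16 =84
r44=101100 pc3: +8 =92
r45=101101 pc4: +16 =108
r46=101110 pc4: +16 =124
r47=101111 pc5: +32 =156
r48=110000 pc2: +4 =160
r49=110001 pc3: +8 =168
r50=110010 pc3: +8 =176
r51=110011 pc4: +16 =192
r52=110100 pc3: +8 =200
r53=110101 pc4: +16 =216
r54=110110 pc4: +16 =232
r55=110111 pc5: +32 =264
r56=111000 pc3: +8 =272
r57=111001 pc4: +16 =288
r58=111010 pc4: +16 =304
r59=111011 pc5: +32 =336
r60=111100 pc4: +16 =352
r61=111101 pc5: +32 =384
r62=111110 pc5: +32 =416
r63=111111 pc6: +64 =480
r64=1000000 pc1: +2 =482
r65=1000001 pc2: +4 =486
r66=1000010 pc2: +4 =490
r67=1000011 pc3: +8 =498

Answer: 498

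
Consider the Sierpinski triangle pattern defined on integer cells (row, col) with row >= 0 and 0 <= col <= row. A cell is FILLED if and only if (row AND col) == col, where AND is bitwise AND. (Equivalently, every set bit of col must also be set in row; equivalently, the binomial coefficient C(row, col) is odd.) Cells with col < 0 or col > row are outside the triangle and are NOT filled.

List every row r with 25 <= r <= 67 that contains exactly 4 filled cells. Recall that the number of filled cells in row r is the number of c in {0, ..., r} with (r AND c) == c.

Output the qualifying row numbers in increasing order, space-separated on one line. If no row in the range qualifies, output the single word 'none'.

Row r has 2^popcount(r) filled cells, so we need popcount(r) = log2(4) = 2.
Scan r = 25..67 and keep those with exactly 2 one-bits:
r=25=11001 popcount=3 -> skip
r=26=11010 popcount=3 -> skip
r=27=11011 popcount=4 -> skip
r=28=11100 popcount=3 -> skip
r=29=11101 popcount=4 -> skip
r=30=11110 popcount=4 -> skip
r=31=11111 popcount=5 -> skip
r=32=100000 popcount=1 -> skip
r=33=100001 popcount=2 -> KEEP
r=34=100010 popcount=2 -> KEEP
r=35=100011 popcount=3 -> skip
r=36=100100 popcount=2 -> KEEP
r=37=100101 popcount=3 -> skip
r=38=100110 popcount=3 -> skip
r=39=100111 popcount=4 -> skip
r=40=101000 popcount=2 -> KEEP
r=41=101001 popcount=3 -> skip
r=42=101010 popcount=3 -> skip
r=43=101011 popcount=4 -> skip
r=44=101100 popcount=3 -> skip
r=45=101101 popcount=4 -> skip
r=46=101110 popcount=4 -> skip
r=47=101111 popcount=5 -> skip
r=48=110000 popcount=2 -> KEEP
r=49=110001 popcount=3 -> skip
r=50=110010 popcount=3 -> skip
r=51=110011 popcount=4 -> skip
r=52=110100 popcount=3 -> skip
r=53=110101 popcount=4 -> skip
r=54=110110 popcount=4 -> skip
r=55=110111 popcount=5 -> skip
r=56=111000 popcount=3 -> skip
r=57=111001 popcount=4 -> skip
r=58=111010 popcount=4 -> skip
r=59=111011 popcount=5 -> skip
r=60=111100 popcount=4 -> skip
r=61=111101 popcount=5 -> skip
r=62=111110 popcount=5 -> skip
r=63=111111 popcount=6 -> skip
r=64=1000000 popcount=1 -> skip
r=65=1000001 popcount=2 -> KEEP
r=66=1000010 popcount=2 -> KEEP
r=67=1000011 popcount=3 -> skip
Kept rows: 33 34 36 40 48 65 66

Answer: 33 34 36 40 48 65 66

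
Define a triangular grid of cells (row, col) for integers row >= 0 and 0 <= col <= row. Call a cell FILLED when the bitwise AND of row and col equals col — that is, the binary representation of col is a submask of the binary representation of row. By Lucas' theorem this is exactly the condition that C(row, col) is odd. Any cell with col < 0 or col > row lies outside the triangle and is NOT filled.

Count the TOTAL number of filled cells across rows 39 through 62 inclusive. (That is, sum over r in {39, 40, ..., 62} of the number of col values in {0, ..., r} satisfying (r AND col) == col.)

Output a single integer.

r39=100111 pc4: +16 =16
r40=101000 pc2: +4 =20
r41=101001 pc3: +8 =28
r42=101010 pc3: +8 =36
r43=101011 pc4: +16 =52
r44=101100 pc3: +8 =60
r45=101101 pc4: +16 =76
r46=101110 pc4: +16 =92
r47=101111 pc5: +32 =124
r48=110000 pc2: +4 =128
r49=110001 pc3: +8 =136
r50=110010 pc3: +8 =144
r51=110011 pc4: +16 =160
r52=110100 pc3: +8 =168
r53=110101 pc4: +16 =184
r54=110110 pc4: +16 =200
r55=110111 pc5: +32 =232
r56=111000 pc3: +8 =240
r57=111001 pc4: +16 =256
r58=111010 pc4: +16 =272
r59=111011 pc5: +32 =304
r60=111100 pc4: +16 =320
r61=111101 pc5: +32 =352
r62=111110 pc5: +32 =384

Answer: 384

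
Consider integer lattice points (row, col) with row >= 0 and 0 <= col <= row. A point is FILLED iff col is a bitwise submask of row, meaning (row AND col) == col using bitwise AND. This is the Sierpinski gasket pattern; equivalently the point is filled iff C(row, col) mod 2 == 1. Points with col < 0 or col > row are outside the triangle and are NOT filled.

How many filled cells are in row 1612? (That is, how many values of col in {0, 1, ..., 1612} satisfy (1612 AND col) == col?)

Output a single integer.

1612 in binary = 11001001100
popcount(1612) = number of 1-bits in 11001001100 = 5
A col c satisfies (1612 AND c) == c iff every set bit of c is also set in 1612; each of the 5 set bits of 1612 can independently be on or off in c.
count = 2^5 = 32

Answer: 32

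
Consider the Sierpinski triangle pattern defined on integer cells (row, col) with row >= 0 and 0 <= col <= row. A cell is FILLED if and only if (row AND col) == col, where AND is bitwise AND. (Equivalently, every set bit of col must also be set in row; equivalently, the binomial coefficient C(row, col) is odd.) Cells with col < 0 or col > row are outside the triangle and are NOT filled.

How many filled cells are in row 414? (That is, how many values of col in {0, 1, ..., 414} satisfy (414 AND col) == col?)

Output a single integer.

Answer: 64

Derivation:
414 in binary = 110011110
popcount(414) = number of 1-bits in 110011110 = 6
A col c satisfies (414 AND c) == c iff every set bit of c is also set in 414; each of the 6 set bits of 414 can independently be on or off in c.
count = 2^6 = 64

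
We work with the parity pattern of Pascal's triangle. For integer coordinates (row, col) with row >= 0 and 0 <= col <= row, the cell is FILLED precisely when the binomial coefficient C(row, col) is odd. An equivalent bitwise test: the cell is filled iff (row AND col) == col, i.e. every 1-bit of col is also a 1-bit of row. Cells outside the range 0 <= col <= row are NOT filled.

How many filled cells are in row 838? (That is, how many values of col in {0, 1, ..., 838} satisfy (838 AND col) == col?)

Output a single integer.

838 in binary = 1101000110
popcount(838) = number of 1-bits in 1101000110 = 5
A col c satisfies (838 AND c) == c iff every set bit of c is also set in 838; each of the 5 set bits of 838 can independently be on or off in c.
count = 2^5 = 32

Answer: 32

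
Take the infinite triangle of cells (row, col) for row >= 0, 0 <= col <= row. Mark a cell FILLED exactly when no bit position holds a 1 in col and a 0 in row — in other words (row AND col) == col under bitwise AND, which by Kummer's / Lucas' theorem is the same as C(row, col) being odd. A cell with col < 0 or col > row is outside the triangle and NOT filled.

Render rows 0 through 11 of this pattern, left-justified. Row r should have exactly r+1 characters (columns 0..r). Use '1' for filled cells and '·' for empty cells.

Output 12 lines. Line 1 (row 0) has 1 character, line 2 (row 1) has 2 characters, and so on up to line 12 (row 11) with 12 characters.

Answer: 1
11
1·1
1111
1···1
11··11
1·1·1·1
11111111
1·······1
11······11
1·1·····1·1
1111····1111

Derivation:
r0=0: 1
r1=1: 11
r2=10: 1·1
r3=11: 1111
r4=100: 1···1
r5=101: 11··11
r6=110: 1·1·1·1
r7=111: 11111111
r8=1000: 1·······1
r9=1001: 11······11
r10=1010: 1·1·····1·1
r11=1011: 1111····1111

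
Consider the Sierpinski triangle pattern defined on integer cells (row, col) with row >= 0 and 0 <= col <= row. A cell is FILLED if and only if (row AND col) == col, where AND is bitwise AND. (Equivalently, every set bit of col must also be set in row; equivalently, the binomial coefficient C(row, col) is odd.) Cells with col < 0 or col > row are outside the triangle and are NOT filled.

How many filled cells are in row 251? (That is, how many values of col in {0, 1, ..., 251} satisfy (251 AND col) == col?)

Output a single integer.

251 in binary = 11111011
popcount(251) = number of 1-bits in 11111011 = 7
A col c satisfies (251 AND c) == c iff every set bit of c is also set in 251; each of the 7 set bits of 251 can independently be on or off in c.
count = 2^7 = 128

Answer: 128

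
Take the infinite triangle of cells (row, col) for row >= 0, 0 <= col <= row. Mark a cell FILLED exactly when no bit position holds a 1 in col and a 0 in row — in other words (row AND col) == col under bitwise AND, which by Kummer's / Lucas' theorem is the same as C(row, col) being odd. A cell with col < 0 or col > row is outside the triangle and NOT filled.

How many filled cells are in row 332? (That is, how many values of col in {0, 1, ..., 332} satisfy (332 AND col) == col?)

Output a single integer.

Answer: 16

Derivation:
332 in binary = 101001100
popcount(332) = number of 1-bits in 101001100 = 4
A col c satisfies (332 AND c) == c iff every set bit of c is also set in 332; each of the 4 set bits of 332 can independently be on or off in c.
count = 2^4 = 16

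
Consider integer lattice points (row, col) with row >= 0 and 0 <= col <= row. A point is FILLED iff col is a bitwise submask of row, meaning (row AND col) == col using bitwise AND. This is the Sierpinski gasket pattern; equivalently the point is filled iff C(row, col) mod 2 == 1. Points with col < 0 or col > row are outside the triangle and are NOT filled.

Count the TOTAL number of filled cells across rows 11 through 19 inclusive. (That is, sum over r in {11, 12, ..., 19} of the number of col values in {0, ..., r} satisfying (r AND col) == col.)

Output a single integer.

Answer: 62

Derivation:
r11=1011 pc3: +8 =8
r12=1100 pc2: +4 =12
r13=1101 pc3: +8 =20
r14=1110 pc3: +8 =28
r15=1111 pc4: +16 =44
r16=10000 pc1: +2 =46
r17=10001 pc2: +4 =50
r18=10010 pc2: +4 =54
r19=10011 pc3: +8 =62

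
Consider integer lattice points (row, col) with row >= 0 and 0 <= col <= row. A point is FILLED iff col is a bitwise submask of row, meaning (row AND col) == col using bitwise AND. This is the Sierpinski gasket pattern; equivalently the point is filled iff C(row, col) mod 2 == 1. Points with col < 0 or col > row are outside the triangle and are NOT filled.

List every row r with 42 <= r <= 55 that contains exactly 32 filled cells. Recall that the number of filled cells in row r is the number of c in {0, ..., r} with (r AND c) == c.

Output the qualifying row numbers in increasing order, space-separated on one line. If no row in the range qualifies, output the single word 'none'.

Answer: 47 55

Derivation:
Row r has 2^popcount(r) filled cells, so we need popcount(r) = log2(32) = 5.
Scan r = 42..55 and keep those with exactly 5 one-bits:
r=42=101010 popcount=3 -> skip
r=43=101011 popcount=4 -> skip
r=44=101100 popcount=3 -> skip
r=45=101101 popcount=4 -> skip
r=46=101110 popcount=4 -> skip
r=47=101111 popcount=5 -> KEEP
r=48=110000 popcount=2 -> skip
r=49=110001 popcount=3 -> skip
r=50=110010 popcount=3 -> skip
r=51=110011 popcount=4 -> skip
r=52=110100 popcount=3 -> skip
r=53=110101 popcount=4 -> skip
r=54=110110 popcount=4 -> skip
r=55=110111 popcount=5 -> KEEP
Kept rows: 47 55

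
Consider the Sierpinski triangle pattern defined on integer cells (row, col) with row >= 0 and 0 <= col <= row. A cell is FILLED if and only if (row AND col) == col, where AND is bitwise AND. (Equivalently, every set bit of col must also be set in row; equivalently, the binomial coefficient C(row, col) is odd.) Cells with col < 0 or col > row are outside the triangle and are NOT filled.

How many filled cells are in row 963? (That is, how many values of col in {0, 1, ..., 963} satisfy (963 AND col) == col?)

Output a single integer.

963 in binary = 1111000011
popcount(963) = number of 1-bits in 1111000011 = 6
A col c satisfies (963 AND c) == c iff every set bit of c is also set in 963; each of the 6 set bits of 963 can independently be on or off in c.
count = 2^6 = 64

Answer: 64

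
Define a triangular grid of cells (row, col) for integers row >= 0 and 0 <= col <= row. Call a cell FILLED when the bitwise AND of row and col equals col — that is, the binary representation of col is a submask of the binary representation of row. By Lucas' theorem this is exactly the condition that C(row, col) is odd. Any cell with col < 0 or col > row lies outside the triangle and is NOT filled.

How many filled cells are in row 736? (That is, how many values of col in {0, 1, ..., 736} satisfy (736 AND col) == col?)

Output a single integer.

Answer: 16

Derivation:
736 in binary = 1011100000
popcount(736) = number of 1-bits in 1011100000 = 4
A col c satisfies (736 AND c) == c iff every set bit of c is also set in 736; each of the 4 set bits of 736 can independently be on or off in c.
count = 2^4 = 16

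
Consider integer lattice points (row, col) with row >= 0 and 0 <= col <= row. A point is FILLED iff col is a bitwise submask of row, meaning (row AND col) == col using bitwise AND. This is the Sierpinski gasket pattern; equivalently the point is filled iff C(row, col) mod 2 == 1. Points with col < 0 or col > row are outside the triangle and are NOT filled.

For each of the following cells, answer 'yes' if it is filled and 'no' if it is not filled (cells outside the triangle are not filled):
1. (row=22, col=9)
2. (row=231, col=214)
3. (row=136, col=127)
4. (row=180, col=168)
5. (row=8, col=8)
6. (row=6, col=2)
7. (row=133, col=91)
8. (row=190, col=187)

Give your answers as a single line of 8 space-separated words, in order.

(22,9): row=0b10110, col=0b1001, row AND col = 0b0 = 0; 0 != 9 -> empty
(231,214): row=0b11100111, col=0b11010110, row AND col = 0b11000110 = 198; 198 != 214 -> empty
(136,127): row=0b10001000, col=0b1111111, row AND col = 0b1000 = 8; 8 != 127 -> empty
(180,168): row=0b10110100, col=0b10101000, row AND col = 0b10100000 = 160; 160 != 168 -> empty
(8,8): row=0b1000, col=0b1000, row AND col = 0b1000 = 8; 8 == 8 -> filled
(6,2): row=0b110, col=0b10, row AND col = 0b10 = 2; 2 == 2 -> filled
(133,91): row=0b10000101, col=0b1011011, row AND col = 0b1 = 1; 1 != 91 -> empty
(190,187): row=0b10111110, col=0b10111011, row AND col = 0b10111010 = 186; 186 != 187 -> empty

Answer: no no no no yes yes no no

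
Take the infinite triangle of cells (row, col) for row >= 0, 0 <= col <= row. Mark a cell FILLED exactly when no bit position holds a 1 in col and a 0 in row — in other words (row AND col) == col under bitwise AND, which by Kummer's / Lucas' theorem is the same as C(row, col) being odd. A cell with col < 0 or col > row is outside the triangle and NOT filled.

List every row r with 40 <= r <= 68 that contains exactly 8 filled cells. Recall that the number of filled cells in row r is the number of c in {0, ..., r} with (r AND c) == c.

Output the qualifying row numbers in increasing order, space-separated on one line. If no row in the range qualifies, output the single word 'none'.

Row r has 2^popcount(r) filled cells, so we need popcount(r) = log2(8) = 3.
Scan r = 40..68 and keep those with exactly 3 one-bits:
r=40=101000 popcount=2 -> skip
r=41=101001 popcount=3 -> KEEP
r=42=101010 popcount=3 -> KEEP
r=43=101011 popcount=4 -> skip
r=44=101100 popcount=3 -> KEEP
r=45=101101 popcount=4 -> skip
r=46=101110 popcount=4 -> skip
r=47=101111 popcount=5 -> skip
r=48=110000 popcount=2 -> skip
r=49=110001 popcount=3 -> KEEP
r=50=110010 popcount=3 -> KEEP
r=51=110011 popcount=4 -> skip
r=52=110100 popcount=3 -> KEEP
r=53=110101 popcount=4 -> skip
r=54=110110 popcount=4 -> skip
r=55=110111 popcount=5 -> skip
r=56=111000 popcount=3 -> KEEP
r=57=111001 popcount=4 -> skip
r=58=111010 popcount=4 -> skip
r=59=111011 popcount=5 -> skip
r=60=111100 popcount=4 -> skip
r=61=111101 popcount=5 -> skip
r=62=111110 popcount=5 -> skip
r=63=111111 popcount=6 -> skip
r=64=1000000 popcount=1 -> skip
r=65=1000001 popcount=2 -> skip
r=66=1000010 popcount=2 -> skip
r=67=1000011 popcount=3 -> KEEP
r=68=1000100 popcount=2 -> skip
Kept rows: 41 42 44 49 50 52 56 67

Answer: 41 42 44 49 50 52 56 67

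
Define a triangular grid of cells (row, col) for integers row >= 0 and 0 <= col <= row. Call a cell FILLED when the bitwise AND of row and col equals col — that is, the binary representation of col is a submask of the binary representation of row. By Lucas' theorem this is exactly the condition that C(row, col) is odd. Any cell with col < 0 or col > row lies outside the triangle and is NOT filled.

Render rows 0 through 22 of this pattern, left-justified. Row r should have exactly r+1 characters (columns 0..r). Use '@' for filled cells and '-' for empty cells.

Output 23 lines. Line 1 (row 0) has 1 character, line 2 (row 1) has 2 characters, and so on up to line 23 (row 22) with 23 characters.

Answer: @
@@
@-@
@@@@
@---@
@@--@@
@-@-@-@
@@@@@@@@
@-------@
@@------@@
@-@-----@-@
@@@@----@@@@
@---@---@---@
@@--@@--@@--@@
@-@-@-@-@-@-@-@
@@@@@@@@@@@@@@@@
@---------------@
@@--------------@@
@-@-------------@-@
@@@@------------@@@@
@---@-----------@---@
@@--@@----------@@--@@
@-@-@-@---------@-@-@-@

Derivation:
r0=0: @
r1=1: @@
r2=10: @-@
r3=11: @@@@
r4=100: @---@
r5=101: @@--@@
r6=110: @-@-@-@
r7=111: @@@@@@@@
r8=1000: @-------@
r9=1001: @@------@@
r10=1010: @-@-----@-@
r11=1011: @@@@----@@@@
r12=1100: @---@---@---@
r13=1101: @@--@@--@@--@@
r14=1110: @-@-@-@-@-@-@-@
r15=1111: @@@@@@@@@@@@@@@@
r16=10000: @---------------@
r17=10001: @@--------------@@
r18=10010: @-@-------------@-@
r19=10011: @@@@------------@@@@
r20=10100: @---@-----------@---@
r21=10101: @@--@@----------@@--@@
r22=10110: @-@-@-@---------@-@-@-@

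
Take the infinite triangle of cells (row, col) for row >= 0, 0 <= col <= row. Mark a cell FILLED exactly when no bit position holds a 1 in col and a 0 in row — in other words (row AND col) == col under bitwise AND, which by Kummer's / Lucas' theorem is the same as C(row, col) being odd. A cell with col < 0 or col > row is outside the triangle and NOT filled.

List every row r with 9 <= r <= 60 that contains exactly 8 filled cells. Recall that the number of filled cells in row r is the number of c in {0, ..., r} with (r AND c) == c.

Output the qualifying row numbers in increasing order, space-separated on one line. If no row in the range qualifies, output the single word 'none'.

Row r has 2^popcount(r) filled cells, so we need popcount(r) = log2(8) = 3.
Scan r = 9..60 and keep those with exactly 3 one-bits:
r=9=1001 popcount=2 -> skip
r=10=1010 popcount=2 -> skip
r=11=1011 popcount=3 -> KEEP
r=12=1100 popcount=2 -> skip
r=13=1101 popcount=3 -> KEEP
r=14=1110 popcount=3 -> KEEP
r=15=1111 popcount=4 -> skip
r=16=10000 popcount=1 -> skip
r=17=10001 popcount=2 -> skip
r=18=10010 popcount=2 -> skip
r=19=10011 popcount=3 -> KEEP
r=20=10100 popcount=2 -> skip
r=21=10101 popcount=3 -> KEEP
r=22=10110 popcount=3 -> KEEP
r=23=10111 popcount=4 -> skip
r=24=11000 popcount=2 -> skip
r=25=11001 popcount=3 -> KEEP
r=26=11010 popcount=3 -> KEEP
r=27=11011 popcount=4 -> skip
r=28=11100 popcount=3 -> KEEP
r=29=11101 popcount=4 -> skip
r=30=11110 popcount=4 -> skip
r=31=11111 popcount=5 -> skip
r=32=100000 popcount=1 -> skip
r=33=100001 popcount=2 -> skip
r=34=100010 popcount=2 -> skip
r=35=100011 popcount=3 -> KEEP
r=36=100100 popcount=2 -> skip
r=37=100101 popcount=3 -> KEEP
r=38=100110 popcount=3 -> KEEP
r=39=100111 popcount=4 -> skip
r=40=101000 popcount=2 -> skip
r=41=101001 popcount=3 -> KEEP
r=42=101010 popcount=3 -> KEEP
r=43=101011 popcount=4 -> skip
r=44=101100 popcount=3 -> KEEP
r=45=101101 popcount=4 -> skip
r=46=101110 popcount=4 -> skip
r=47=101111 popcount=5 -> skip
r=48=110000 popcount=2 -> skip
r=49=110001 popcount=3 -> KEEP
r=50=110010 popcount=3 -> KEEP
r=51=110011 popcount=4 -> skip
r=52=110100 popcount=3 -> KEEP
r=53=110101 popcount=4 -> skip
r=54=110110 popcount=4 -> skip
r=55=110111 popcount=5 -> skip
r=56=111000 popcount=3 -> KEEP
r=57=111001 popcount=4 -> skip
r=58=111010 popcount=4 -> skip
r=59=111011 popcount=5 -> skip
r=60=111100 popcount=4 -> skip
Kept rows: 11 13 14 19 21 22 25 26 28 35 37 38 41 42 44 49 50 52 56

Answer: 11 13 14 19 21 22 25 26 28 35 37 38 41 42 44 49 50 52 56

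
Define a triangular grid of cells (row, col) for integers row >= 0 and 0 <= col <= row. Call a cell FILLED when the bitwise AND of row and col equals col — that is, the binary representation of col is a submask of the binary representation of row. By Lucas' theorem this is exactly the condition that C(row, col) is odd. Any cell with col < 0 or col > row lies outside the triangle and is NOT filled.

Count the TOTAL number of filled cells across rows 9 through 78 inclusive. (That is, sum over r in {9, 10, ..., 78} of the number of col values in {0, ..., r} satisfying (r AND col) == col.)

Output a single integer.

Answer: 830

Derivation:
r9=1001 pc2: +4 =4
r10=1010 pc2: +4 =8
r11=1011 pc3: +8 =16
r12=1100 pc2: +4 =20
r13=1101 pc3: +8 =28
r14=1110 pc3: +8 =36
r15=1111 pc4: +16 =52
r16=10000 pc1: +2 =54
r17=10001 pc2: +4 =58
r18=10010 pc2: +4 =62
r19=10011 pc3: +8 =70
r20=10100 pc2: +4 =74
r21=10101 pc3: +8 =82
r22=10110 pc3: +8 =90
r23=10111 pc4: +16 =106
r24=11000 pc2: +4 =110
r25=11001 pc3: +8 =118
r26=11010 pc3: +8 =126
r27=11011 pc4: +16 =142
r28=11100 pc3: +8 =150
r29=11101 pc4: +16 =166
r30=11110 pc4: +16 =182
r31=11111 pc5: +32 =214
r32=100000 pc1: +2 =216
r33=100001 pc2: +4 =220
r34=100010 pc2: +4 =224
r35=100011 pc3: +8 =232
r36=100100 pc2: +4 =236
r37=100101 pc3: +8 =244
r38=100110 pc3: +8 =252
r39=100111 pc4: +16 =268
r40=101000 pc2: +4 =272
r41=101001 pc3: +8 =280
r42=101010 pc3: +8 =288
r43=101011 pc4: +16 =304
r44=101100 pc3: +8 =312
r45=101101 pc4: +16 =328
r46=101110 pc4: +16 =344
r47=101111 pc5: +32 =376
r48=110000 pc2: +4 =380
r49=110001 pc3: +8 =388
r50=110010 pc3: +8 =396
r51=110011 pc4: +16 =412
r52=110100 pc3: +8 =420
r53=110101 pc4: +16 =436
r54=110110 pc4: +16 =452
r55=110111 pc5: +32 =484
r56=111000 pc3: +8 =492
r57=111001 pc4: +16 =508
r58=111010 pc4: +16 =524
r59=111011 pc5: +32 =556
r60=111100 pc4: +16 =572
r61=111101 pc5: +32 =604
r62=111110 pc5: +32 =636
r63=111111 pc6: +64 =700
r64=1000000 pc1: +2 =702
r65=1000001 pc2: +4 =706
r66=1000010 pc2: +4 =710
r67=1000011 pc3: +8 =718
r68=1000100 pc2: +4 =722
r69=1000101 pc3: +8 =730
r70=1000110 pc3: +8 =738
r71=1000111 pc4: +16 =754
r72=1001000 pc2: +4 =758
r73=1001001 pc3: +8 =766
r74=1001010 pc3: +8 =774
r75=1001011 pc4: +16 =790
r76=1001100 pc3: +8 =798
r77=1001101 pc4: +16 =814
r78=1001110 pc4: +16 =830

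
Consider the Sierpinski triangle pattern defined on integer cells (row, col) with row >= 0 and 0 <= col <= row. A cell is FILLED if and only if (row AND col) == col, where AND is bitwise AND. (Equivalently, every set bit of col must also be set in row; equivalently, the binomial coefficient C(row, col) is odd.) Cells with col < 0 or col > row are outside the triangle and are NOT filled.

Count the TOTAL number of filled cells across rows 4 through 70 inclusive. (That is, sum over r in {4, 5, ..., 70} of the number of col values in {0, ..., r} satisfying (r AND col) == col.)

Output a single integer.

r4=100 pc1: +2 =2
r5=101 pc2: +4 =6
r6=110 pc2: +4 =10
r7=111 pc3: +8 =18
r8=1000 pc1: +2 =20
r9=1001 pc2: +4 =24
r10=1010 pc2: +4 =28
r11=1011 pc3: +8 =36
r12=1100 pc2: +4 =40
r13=1101 pc3: +8 =48
r14=1110 pc3: +8 =56
r15=1111 pc4: +16 =72
r16=10000 pc1: +2 =74
r17=10001 pc2: +4 =78
r18=10010 pc2: +4 =82
r19=10011 pc3: +8 =90
r20=10100 pc2: +4 =94
r21=10101 pc3: +8 =102
r22=10110 pc3: +8 =110
r23=10111 pc4: +16 =126
r24=11000 pc2: +4 =130
r25=11001 pc3: +8 =138
r26=11010 pc3: +8 =146
r27=11011 pc4: +16 =162
r28=11100 pc3: +8 =170
r29=11101 pc4: +16 =186
r30=11110 pc4: +16 =202
r31=11111 pc5: +32 =234
r32=100000 pc1: +2 =236
r33=100001 pc2: +4 =240
r34=100010 pc2: +4 =244
r35=100011 pc3: +8 =252
r36=100100 pc2: +4 =256
r37=100101 pc3: +8 =264
r38=100110 pc3: +8 =272
r39=100111 pc4: +16 =288
r40=101000 pc2: +4 =292
r41=101001 pc3: +8 =300
r42=101010 pc3: +8 =308
r43=101011 pc4: +16 =324
r44=101100 pc3: +8 =332
r45=101101 pc4: +16 =348
r46=101110 pc4: +16 =364
r47=101111 pc5: +32 =396
r48=110000 pc2: +4 =400
r49=110001 pc3: +8 =408
r50=110010 pc3: +8 =416
r51=110011 pc4: +16 =432
r52=110100 pc3: +8 =440
r53=110101 pc4: +16 =456
r54=110110 pc4: +16 =472
r55=110111 pc5: +32 =504
r56=111000 pc3: +8 =512
r57=111001 pc4: +16 =528
r58=111010 pc4: +16 =544
r59=111011 pc5: +32 =576
r60=111100 pc4: +16 =592
r61=111101 pc5: +32 =624
r62=111110 pc5: +32 =656
r63=111111 pc6: +64 =720
r64=1000000 pc1: +2 =722
r65=1000001 pc2: +4 =726
r66=1000010 pc2: +4 =730
r67=1000011 pc3: +8 =738
r68=1000100 pc2: +4 =742
r69=1000101 pc3: +8 =750
r70=1000110 pc3: +8 =758

Answer: 758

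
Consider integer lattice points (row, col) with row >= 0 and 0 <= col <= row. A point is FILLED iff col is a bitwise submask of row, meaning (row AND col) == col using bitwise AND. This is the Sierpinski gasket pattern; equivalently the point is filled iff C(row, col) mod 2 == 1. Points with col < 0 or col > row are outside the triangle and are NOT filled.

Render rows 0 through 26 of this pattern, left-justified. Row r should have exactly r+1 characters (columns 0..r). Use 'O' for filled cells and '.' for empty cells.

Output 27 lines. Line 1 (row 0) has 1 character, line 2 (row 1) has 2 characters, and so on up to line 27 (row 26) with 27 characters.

Answer: O
OO
O.O
OOOO
O...O
OO..OO
O.O.O.O
OOOOOOOO
O.......O
OO......OO
O.O.....O.O
OOOO....OOOO
O...O...O...O
OO..OO..OO..OO
O.O.O.O.O.O.O.O
OOOOOOOOOOOOOOOO
O...............O
OO..............OO
O.O.............O.O
OOOO............OOOO
O...O...........O...O
OO..OO..........OO..OO
O.O.O.O.........O.O.O.O
OOOOOOOO........OOOOOOOO
O.......O.......O.......O
OO......OO......OO......OO
O.O.....O.O.....O.O.....O.O

Derivation:
r0=0: O
r1=1: OO
r2=10: O.O
r3=11: OOOO
r4=100: O...O
r5=101: OO..OO
r6=110: O.O.O.O
r7=111: OOOOOOOO
r8=1000: O.......O
r9=1001: OO......OO
r10=1010: O.O.....O.O
r11=1011: OOOO....OOOO
r12=1100: O...O...O...O
r13=1101: OO..OO..OO..OO
r14=1110: O.O.O.O.O.O.O.O
r15=1111: OOOOOOOOOOOOOOOO
r16=10000: O...............O
r17=10001: OO..............OO
r18=10010: O.O.............O.O
r19=10011: OOOO............OOOO
r20=10100: O...O...........O...O
r21=10101: OO..OO..........OO..OO
r22=10110: O.O.O.O.........O.O.O.O
r23=10111: OOOOOOOO........OOOOOOOO
r24=11000: O.......O.......O.......O
r25=11001: OO......OO......OO......OO
r26=11010: O.O.....O.O.....O.O.....O.O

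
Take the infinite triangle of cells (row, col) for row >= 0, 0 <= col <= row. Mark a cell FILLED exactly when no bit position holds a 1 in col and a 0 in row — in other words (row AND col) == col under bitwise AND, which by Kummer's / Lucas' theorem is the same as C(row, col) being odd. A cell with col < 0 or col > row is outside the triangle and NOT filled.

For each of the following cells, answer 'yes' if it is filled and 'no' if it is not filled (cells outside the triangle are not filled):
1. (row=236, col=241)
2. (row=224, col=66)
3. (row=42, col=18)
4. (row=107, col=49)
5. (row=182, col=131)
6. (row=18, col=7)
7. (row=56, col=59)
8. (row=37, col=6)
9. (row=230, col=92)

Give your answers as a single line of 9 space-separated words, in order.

(236,241): col outside [0, 236] -> not filled
(224,66): row=0b11100000, col=0b1000010, row AND col = 0b1000000 = 64; 64 != 66 -> empty
(42,18): row=0b101010, col=0b10010, row AND col = 0b10 = 2; 2 != 18 -> empty
(107,49): row=0b1101011, col=0b110001, row AND col = 0b100001 = 33; 33 != 49 -> empty
(182,131): row=0b10110110, col=0b10000011, row AND col = 0b10000010 = 130; 130 != 131 -> empty
(18,7): row=0b10010, col=0b111, row AND col = 0b10 = 2; 2 != 7 -> empty
(56,59): col outside [0, 56] -> not filled
(37,6): row=0b100101, col=0b110, row AND col = 0b100 = 4; 4 != 6 -> empty
(230,92): row=0b11100110, col=0b1011100, row AND col = 0b1000100 = 68; 68 != 92 -> empty

Answer: no no no no no no no no no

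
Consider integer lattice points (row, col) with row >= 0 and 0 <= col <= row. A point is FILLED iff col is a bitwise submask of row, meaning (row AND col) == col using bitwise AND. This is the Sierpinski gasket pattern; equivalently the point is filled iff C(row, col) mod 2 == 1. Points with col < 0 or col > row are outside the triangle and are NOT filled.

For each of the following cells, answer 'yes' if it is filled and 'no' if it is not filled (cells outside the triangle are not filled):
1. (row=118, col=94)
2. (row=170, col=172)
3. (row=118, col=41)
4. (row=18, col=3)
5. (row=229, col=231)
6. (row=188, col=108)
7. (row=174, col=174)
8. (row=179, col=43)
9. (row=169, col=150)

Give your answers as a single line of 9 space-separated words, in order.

(118,94): row=0b1110110, col=0b1011110, row AND col = 0b1010110 = 86; 86 != 94 -> empty
(170,172): col outside [0, 170] -> not filled
(118,41): row=0b1110110, col=0b101001, row AND col = 0b100000 = 32; 32 != 41 -> empty
(18,3): row=0b10010, col=0b11, row AND col = 0b10 = 2; 2 != 3 -> empty
(229,231): col outside [0, 229] -> not filled
(188,108): row=0b10111100, col=0b1101100, row AND col = 0b101100 = 44; 44 != 108 -> empty
(174,174): row=0b10101110, col=0b10101110, row AND col = 0b10101110 = 174; 174 == 174 -> filled
(179,43): row=0b10110011, col=0b101011, row AND col = 0b100011 = 35; 35 != 43 -> empty
(169,150): row=0b10101001, col=0b10010110, row AND col = 0b10000000 = 128; 128 != 150 -> empty

Answer: no no no no no no yes no no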